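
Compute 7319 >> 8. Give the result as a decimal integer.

28

7319 = 1110010010111
shift right by 8 → 0000000011100 = 28
(equivalently, floor(7319 / 256))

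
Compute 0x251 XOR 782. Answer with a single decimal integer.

0x251 = 1001010001
782 = 1100001110
XOR → 0101011111 = 351

351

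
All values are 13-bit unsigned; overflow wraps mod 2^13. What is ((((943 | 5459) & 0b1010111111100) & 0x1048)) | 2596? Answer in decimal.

943 = 0001110101111
5459 = 1010101010011
→ | → 1011111111111 = 6143
0b1010111111100 = 1010111111100
→ & → 1010111111100 = 5628
0x1048 = 1000001001000
→ & → 1000001001000 = 4168
2596 = 0101000100100
→ | → 1101001101100 = 6764

6764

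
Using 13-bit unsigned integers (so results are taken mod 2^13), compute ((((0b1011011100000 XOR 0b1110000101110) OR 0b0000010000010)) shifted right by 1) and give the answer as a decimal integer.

0b1011011100000 = 1011011100000
0b1110000101110 = 1110000101110
→ XOR → 0101011001110 = 2766
0b0000010000010 = 0000010000010
→ OR → 0101011001110 = 2766
→ shifted right by 1 → 0010101100111 = 1383

1383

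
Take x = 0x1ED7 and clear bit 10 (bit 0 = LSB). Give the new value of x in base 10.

6871

x = 1111011010111
bit 10 is currently 1; clear it via x & ~(1 << 10) = x & ~1024
→ 1101011010111 = 6871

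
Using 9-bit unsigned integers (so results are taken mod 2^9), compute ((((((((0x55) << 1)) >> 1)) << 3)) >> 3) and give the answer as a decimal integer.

0x55 = 001010101
→ << 1 (mod 2^9) → 010101010 = 170
→ >> 1 → 001010101 = 85
→ << 3 (mod 2^9) → 010101000 = 168
→ >> 3 → 000010101 = 21

21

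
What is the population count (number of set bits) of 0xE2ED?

10

0xE2ED = 1110001011101101
Count the 1s: 1 + 1 + 1 + 1 + 1 + 1 + 1 + 1 + 1 + 1 = 10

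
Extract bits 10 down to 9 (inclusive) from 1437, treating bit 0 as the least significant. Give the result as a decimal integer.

v = 010110011101
Shift right by 9: 010
Mask low 2 bits: 10 = 2

2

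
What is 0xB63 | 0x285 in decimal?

0xB63 = 101101100011
0x285 = 001010000101
 OR → 101111100111 = 3047

3047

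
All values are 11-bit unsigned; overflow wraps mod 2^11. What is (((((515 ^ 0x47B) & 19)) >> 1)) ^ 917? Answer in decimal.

925

515 = 01000000011
0x47B = 10001111011
→ ^ → 11001111000 = 1656
19 = 00000010011
→ & → 00000010000 = 16
→ >> 1 → 00000001000 = 8
917 = 01110010101
→ ^ → 01110011101 = 925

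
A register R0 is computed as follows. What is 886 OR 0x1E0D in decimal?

886 = 0001101110110
0x1E0D = 1111000001101
 OR → 1111101111111 = 8063

8063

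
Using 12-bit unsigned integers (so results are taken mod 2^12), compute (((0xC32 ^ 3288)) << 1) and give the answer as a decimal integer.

0xC32 = 110000110010
3288 = 110011011000
→ ^ → 000011101010 = 234
→ << 1 (mod 2^12) → 000111010100 = 468

468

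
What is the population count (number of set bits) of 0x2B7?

0x2B7 = 1010110111
Count the 1s: 1 + 1 + 1 + 1 + 1 + 1 + 1 = 7

7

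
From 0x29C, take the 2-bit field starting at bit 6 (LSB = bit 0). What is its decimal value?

v = 1010011100
Shift right by 6: 1010
Mask low 2 bits: 10 = 2

2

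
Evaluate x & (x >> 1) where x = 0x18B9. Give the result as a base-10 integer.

x = 1100010111001 = 6329
x>>1 = 0110001011100
AND  = 0100000011000 = 2072
(x & (x >> 1) has a 1 wherever x has two consecutive 1 bits.)

2072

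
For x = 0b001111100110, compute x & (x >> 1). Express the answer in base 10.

482

x = 1111100110 = 998
x>>1 = 0111110011
AND  = 0111100010 = 482
(x & (x >> 1) has a 1 wherever x has two consecutive 1 bits.)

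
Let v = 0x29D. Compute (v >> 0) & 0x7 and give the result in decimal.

v = 1010011101
Shift right by 0: 1010011101
Mask low 3 bits: 101 = 5

5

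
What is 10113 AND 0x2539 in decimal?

10113 = 10011110000001
0x2539 = 10010100111001
AND → 10010100000001 = 9473

9473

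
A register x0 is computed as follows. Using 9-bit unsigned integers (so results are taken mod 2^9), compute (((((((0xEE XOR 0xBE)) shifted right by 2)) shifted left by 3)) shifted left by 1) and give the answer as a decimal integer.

320

0xEE = 011101110
0xBE = 010111110
→ XOR → 001010000 = 80
→ shifted right by 2 → 000010100 = 20
→ shifted left by 3 (mod 2^9) → 010100000 = 160
→ shifted left by 1 (mod 2^9) → 101000000 = 320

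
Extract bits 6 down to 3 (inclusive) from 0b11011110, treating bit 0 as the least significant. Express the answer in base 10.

v = 11011110
Shift right by 3: 11011
Mask low 4 bits: 1011 = 11

11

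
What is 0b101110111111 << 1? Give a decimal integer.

6014

x = 0101110111111
shift left by 1 → 1011101111110 = 6014
(equivalently, 3007 × 2^1 = 3007 × 2)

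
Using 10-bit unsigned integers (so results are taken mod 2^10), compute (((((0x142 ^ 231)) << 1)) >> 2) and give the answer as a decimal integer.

210

0x142 = 0101000010
231 = 0011100111
→ ^ → 0110100101 = 421
→ << 1 (mod 2^10) → 1101001010 = 842
→ >> 2 → 0011010010 = 210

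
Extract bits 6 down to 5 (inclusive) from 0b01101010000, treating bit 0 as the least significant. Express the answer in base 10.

2

v = 01101010000
Shift right by 5: 011010
Mask low 2 bits: 10 = 2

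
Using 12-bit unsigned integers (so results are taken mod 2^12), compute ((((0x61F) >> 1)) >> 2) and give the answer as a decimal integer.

195

0x61F = 011000011111
→ >> 1 → 001100001111 = 783
→ >> 2 → 000011000011 = 195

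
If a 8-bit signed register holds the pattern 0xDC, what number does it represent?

-36

pattern = 11011100 (MSB is 1 ⇒ negative)
Invert: 00100011, add 1 → 00100100 = 36, so the value is -36.
(Equivalently: 220 - 2^8 = 220 - 256 = -36.)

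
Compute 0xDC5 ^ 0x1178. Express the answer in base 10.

7357

0xDC5 = 0110111000101
0x1178 = 1000101111000
XOR → 1110010111101 = 7357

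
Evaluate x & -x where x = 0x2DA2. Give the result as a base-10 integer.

2

x = 10110110100010 = 11682
-x (two's complement) = …01001001011110
AND   = 00000000000010 = 2
(x & -x isolates the lowest set bit of x.)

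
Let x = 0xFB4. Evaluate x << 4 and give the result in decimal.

64320

0xFB4 = 0000111110110100
shift left by 4 → 1111101101000000 = 64320
(equivalently, 4020 × 2^4 = 4020 × 16)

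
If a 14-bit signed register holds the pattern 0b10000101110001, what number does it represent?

pattern = 10000101110001 (MSB is 1 ⇒ negative)
Invert: 01111010001110, add 1 → 01111010001111 = 7823, so the value is -7823.
(Equivalently: 8561 - 2^14 = 8561 - 16384 = -7823.)

-7823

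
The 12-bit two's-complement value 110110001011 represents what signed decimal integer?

-629

pattern = 110110001011 (MSB is 1 ⇒ negative)
Invert: 001001110100, add 1 → 001001110101 = 629, so the value is -629.
(Equivalently: 3467 - 2^12 = 3467 - 4096 = -629.)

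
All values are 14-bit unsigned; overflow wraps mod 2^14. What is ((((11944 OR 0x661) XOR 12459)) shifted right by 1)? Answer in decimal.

11944 = 10111010101000
0x661 = 00011001100001
→ OR → 10111011101001 = 12009
12459 = 11000010101011
→ XOR → 01111001000010 = 7746
→ shifted right by 1 → 00111100100001 = 3873

3873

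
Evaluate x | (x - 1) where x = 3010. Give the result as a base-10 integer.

x = 101111000010 = 3010
x - 1 = 101111000001
OR    = 101111000011 = 3011
(x | (x - 1) sets all bits below the lowest set bit.)

3011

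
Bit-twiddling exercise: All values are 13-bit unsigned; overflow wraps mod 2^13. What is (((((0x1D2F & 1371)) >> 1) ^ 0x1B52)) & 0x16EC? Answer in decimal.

4292

0x1D2F = 1110100101111
1371 = 0010101011011
→ & → 0010100001011 = 1291
→ >> 1 → 0001010000101 = 645
0x1B52 = 1101101010010
→ ^ → 1100111010111 = 6615
0x16EC = 1011011101100
→ & → 1000011000100 = 4292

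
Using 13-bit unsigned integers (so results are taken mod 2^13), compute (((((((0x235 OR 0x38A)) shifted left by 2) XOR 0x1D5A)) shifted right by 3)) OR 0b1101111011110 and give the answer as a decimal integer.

7166

0x235 = 0001000110101
0x38A = 0001110001010
→ OR → 0001110111111 = 959
→ shifted left by 2 (mod 2^13) → 0111011111100 = 3836
0x1D5A = 1110101011010
→ XOR → 1001110100110 = 5030
→ shifted right by 3 → 0001001110100 = 628
0b1101111011110 = 1101111011110
→ OR → 1101111111110 = 7166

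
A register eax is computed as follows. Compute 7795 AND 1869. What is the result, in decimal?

1601

7795 = 1111001110011
1869 = 0011101001101
AND → 0011001000001 = 1601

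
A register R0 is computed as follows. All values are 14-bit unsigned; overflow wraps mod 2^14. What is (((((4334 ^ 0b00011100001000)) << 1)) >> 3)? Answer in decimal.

4334 = 01000011101110
0b00011100001000 = 00011100001000
→ ^ → 01011111100110 = 6118
→ << 1 (mod 2^14) → 10111111001100 = 12236
→ >> 3 → 00010111111001 = 1529

1529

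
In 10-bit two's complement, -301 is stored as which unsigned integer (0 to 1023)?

301 in 10 bits: 0100101101
Invert: 1011010010
Add 1:  1011010011 = 723
(Check: 2^10 - 301 = 1024 - 301 = 723.)

723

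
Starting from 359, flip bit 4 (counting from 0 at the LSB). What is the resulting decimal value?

375

x = 000101100111
bit 4 is currently 0; toggle it via x ^ (1 << 4) = x ^ 16
→ 000101110111 = 375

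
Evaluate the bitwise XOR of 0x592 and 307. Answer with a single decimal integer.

0x592 = 10110010010
307 = 00100110011
XOR → 10010100001 = 1185

1185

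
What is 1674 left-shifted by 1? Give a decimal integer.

3348

1674 = 011010001010
shift left by 1 → 110100010100 = 3348
(equivalently, 1674 × 2^1 = 1674 × 2)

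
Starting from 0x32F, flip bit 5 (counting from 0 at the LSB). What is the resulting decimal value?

783

x = 001100101111
bit 5 is currently 1; toggle it via x ^ (1 << 5) = x ^ 32
→ 001100001111 = 783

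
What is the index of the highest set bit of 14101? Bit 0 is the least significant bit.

13

14101 = 11011100010101
The topmost 1 is at position 13 (since 2^13 = 8192 ≤ 14101 < 16384).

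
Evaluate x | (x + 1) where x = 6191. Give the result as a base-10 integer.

x = 1100000101111 = 6191
x + 1 = 1100000110000
OR    = 1100000111111 = 6207
(x | (x + 1) sets the lowest cleared bit.)

6207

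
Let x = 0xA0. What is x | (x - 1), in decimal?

191

x = 10100000 = 160
x - 1 = 10011111
OR    = 10111111 = 191
(x | (x - 1) sets all bits below the lowest set bit.)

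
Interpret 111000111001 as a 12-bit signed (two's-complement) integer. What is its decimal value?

pattern = 111000111001 (MSB is 1 ⇒ negative)
Invert: 000111000110, add 1 → 000111000111 = 455, so the value is -455.
(Equivalently: 3641 - 2^12 = 3641 - 4096 = -455.)

-455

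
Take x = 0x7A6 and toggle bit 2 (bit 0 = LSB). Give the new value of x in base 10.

1954

x = 11110100110
bit 2 is currently 1; toggle it via x ^ (1 << 2) = x ^ 4
→ 11110100010 = 1954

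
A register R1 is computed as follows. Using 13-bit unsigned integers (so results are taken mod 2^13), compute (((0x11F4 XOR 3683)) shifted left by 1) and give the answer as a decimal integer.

0x11F4 = 1000111110100
3683 = 0111001100011
→ XOR → 1111110010111 = 8087
→ shifted left by 1 (mod 2^13) → 1111100101110 = 7982

7982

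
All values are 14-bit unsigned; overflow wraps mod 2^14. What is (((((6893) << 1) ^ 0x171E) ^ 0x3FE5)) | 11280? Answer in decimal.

6893 = 01101011101101
→ << 1 (mod 2^14) → 11010111011010 = 13786
0x171E = 01011100011110
→ ^ → 10001011000100 = 8900
0x3FE5 = 11111111100101
→ ^ → 01110100100001 = 7457
11280 = 10110000010000
→ | → 11110100110001 = 15665

15665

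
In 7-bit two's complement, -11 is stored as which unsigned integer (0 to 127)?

11 in 7 bits: 0001011
Invert: 1110100
Add 1:  1110101 = 117
(Check: 2^7 - 11 = 128 - 11 = 117.)

117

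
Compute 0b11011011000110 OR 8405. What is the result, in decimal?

14039

a = 11011011000110
8405 = 10000011010101
 OR → 11011011010111 = 14039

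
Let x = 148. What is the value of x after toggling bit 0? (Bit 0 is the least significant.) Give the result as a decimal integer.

149

x = 0010010100
bit 0 is currently 0; toggle it via x ^ (1 << 0) = x ^ 1
→ 0010010101 = 149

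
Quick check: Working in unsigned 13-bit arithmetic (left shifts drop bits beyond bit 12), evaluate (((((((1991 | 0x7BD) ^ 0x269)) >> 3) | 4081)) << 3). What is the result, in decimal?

8088

1991 = 0011111000111
0x7BD = 0011110111101
→ | → 0011111111111 = 2047
0x269 = 0001001101001
→ ^ → 0010110010110 = 1430
→ >> 3 → 0000010110010 = 178
4081 = 0111111110001
→ | → 0111111110011 = 4083
→ << 3 (mod 2^13) → 1111110011000 = 8088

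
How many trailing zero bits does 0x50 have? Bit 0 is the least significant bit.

0x50 = 1010000
Trailing zeros: 4, so the lowest set bit is bit 4 (value 16).

4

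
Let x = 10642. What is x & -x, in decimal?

x = 10100110010010 = 10642
-x (two's complement) = …01011001101110
AND   = 00000000000010 = 2
(x & -x isolates the lowest set bit of x.)

2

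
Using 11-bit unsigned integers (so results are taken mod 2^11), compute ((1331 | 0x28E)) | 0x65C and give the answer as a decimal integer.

1331 = 10100110011
0x28E = 01010001110
→ | → 11110111111 = 1983
0x65C = 11001011100
→ | → 11111111111 = 2047

2047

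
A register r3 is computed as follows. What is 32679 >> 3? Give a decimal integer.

4084

32679 = 111111110100111
shift right by 3 → 000111111110100 = 4084
(equivalently, floor(32679 / 8))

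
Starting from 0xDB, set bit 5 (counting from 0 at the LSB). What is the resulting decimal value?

251

x = 011011011
bit 5 is currently 0; set it via x | (1 << 5) = x | 32
→ 011111011 = 251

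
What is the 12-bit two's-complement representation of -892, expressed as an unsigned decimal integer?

3204

892 in 12 bits: 001101111100
Invert: 110010000011
Add 1:  110010000100 = 3204
(Check: 2^12 - 892 = 4096 - 892 = 3204.)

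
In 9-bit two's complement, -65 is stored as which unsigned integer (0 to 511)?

447

65 in 9 bits: 001000001
Invert: 110111110
Add 1:  110111111 = 447
(Check: 2^9 - 65 = 512 - 65 = 447.)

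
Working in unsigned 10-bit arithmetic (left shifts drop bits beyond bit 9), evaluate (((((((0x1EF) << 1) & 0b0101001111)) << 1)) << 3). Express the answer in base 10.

0x1EF = 0111101111
→ << 1 (mod 2^10) → 1111011110 = 990
0b0101001111 = 0101001111
→ & → 0101001110 = 334
→ << 1 (mod 2^10) → 1010011100 = 668
→ << 3 (mod 2^10) → 0011100000 = 224

224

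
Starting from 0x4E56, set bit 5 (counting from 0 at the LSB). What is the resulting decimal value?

x = 0100111001010110
bit 5 is currently 0; set it via x | (1 << 5) = x | 32
→ 0100111001110110 = 20086

20086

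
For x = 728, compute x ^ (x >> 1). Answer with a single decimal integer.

948

x = 1011011000 = 728
x>>1 = 0101101100
XOR  = 1110110100 = 948
(x ^ (x >> 1) gives the standard binary-reflected Gray code of x.)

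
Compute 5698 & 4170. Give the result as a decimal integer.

5698 = 1011001000010
4170 = 1000001001010
AND → 1000001000010 = 4162

4162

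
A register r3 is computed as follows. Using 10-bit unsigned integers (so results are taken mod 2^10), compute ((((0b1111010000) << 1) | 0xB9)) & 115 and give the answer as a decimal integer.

0b1111010000 = 1111010000
→ << 1 (mod 2^10) → 1110100000 = 928
0xB9 = 0010111001
→ | → 1110111001 = 953
115 = 0001110011
→ & → 0000110001 = 49

49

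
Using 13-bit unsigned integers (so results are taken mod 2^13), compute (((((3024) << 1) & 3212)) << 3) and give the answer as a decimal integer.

1024

3024 = 0101111010000
→ << 1 (mod 2^13) → 1011110100000 = 6048
3212 = 0110010001100
→ & → 0010010000000 = 1152
→ << 3 (mod 2^13) → 0010000000000 = 1024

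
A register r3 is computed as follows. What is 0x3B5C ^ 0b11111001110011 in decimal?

0x3B5C = 11101101011100
b = 11111001110011
XOR → 00010100101111 = 1327

1327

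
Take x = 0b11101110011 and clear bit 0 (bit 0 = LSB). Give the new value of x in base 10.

x = 11101110011
bit 0 is currently 1; clear it via x & ~(1 << 0) = x & ~1
→ 11101110010 = 1906

1906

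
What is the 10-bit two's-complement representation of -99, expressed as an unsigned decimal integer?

925

99 in 10 bits: 0001100011
Invert: 1110011100
Add 1:  1110011101 = 925
(Check: 2^10 - 99 = 1024 - 99 = 925.)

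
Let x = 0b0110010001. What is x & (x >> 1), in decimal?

128

x = 110010001 = 401
x>>1 = 011001000
AND  = 010000000 = 128
(x & (x >> 1) has a 1 wherever x has two consecutive 1 bits.)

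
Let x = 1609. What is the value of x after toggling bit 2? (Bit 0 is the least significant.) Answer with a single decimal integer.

1613

x = 11001001001
bit 2 is currently 0; toggle it via x ^ (1 << 2) = x ^ 4
→ 11001001101 = 1613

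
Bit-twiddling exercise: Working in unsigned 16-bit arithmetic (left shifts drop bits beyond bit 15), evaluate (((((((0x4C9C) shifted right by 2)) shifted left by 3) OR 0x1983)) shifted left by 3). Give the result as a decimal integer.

0x4C9C = 0100110010011100
→ shifted right by 2 → 0001001100100111 = 4903
→ shifted left by 3 (mod 2^16) → 1001100100111000 = 39224
0x1983 = 0001100110000011
→ OR → 1001100110111011 = 39355
→ shifted left by 3 (mod 2^16) → 1100110111011000 = 52696

52696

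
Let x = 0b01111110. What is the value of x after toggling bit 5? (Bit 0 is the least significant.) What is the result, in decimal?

94

x = 01111110
bit 5 is currently 1; toggle it via x ^ (1 << 5) = x ^ 32
→ 01011110 = 94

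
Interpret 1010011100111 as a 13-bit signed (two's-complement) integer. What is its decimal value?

-2841

pattern = 1010011100111 (MSB is 1 ⇒ negative)
Invert: 0101100011000, add 1 → 0101100011001 = 2841, so the value is -2841.
(Equivalently: 5351 - 2^13 = 5351 - 8192 = -2841.)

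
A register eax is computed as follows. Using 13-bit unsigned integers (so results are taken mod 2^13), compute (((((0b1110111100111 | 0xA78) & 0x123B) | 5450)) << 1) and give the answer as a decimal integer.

0b1110111100111 = 1110111100111
0xA78 = 0101001111000
→ | → 1111111111111 = 8191
0x123B = 1001000111011
→ & → 1001000111011 = 4667
5450 = 1010101001010
→ | → 1011101111011 = 6011
→ << 1 (mod 2^13) → 0111011110110 = 3830

3830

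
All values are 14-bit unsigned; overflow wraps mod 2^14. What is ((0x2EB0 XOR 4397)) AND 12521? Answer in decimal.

0x2EB0 = 10111010110000
4397 = 01000100101101
→ XOR → 11111110011101 = 16285
12521 = 11000011101001
→ AND → 11000010001001 = 12425

12425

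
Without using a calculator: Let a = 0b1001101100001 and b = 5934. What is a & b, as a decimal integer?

a = 1001101100001
5934 = 1011100101110
AND → 1001100100000 = 4896

4896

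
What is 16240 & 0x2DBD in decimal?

16240 = 11111101110000
0x2DBD = 10110110111101
AND → 10110100110000 = 11568

11568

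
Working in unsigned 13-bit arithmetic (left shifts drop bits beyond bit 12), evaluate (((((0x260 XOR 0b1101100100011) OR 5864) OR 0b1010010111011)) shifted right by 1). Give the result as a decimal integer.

0x260 = 0001001100000
0b1101100100011 = 1101100100011
→ XOR → 1100101000011 = 6467
5864 = 1011011101000
→ OR → 1111111101011 = 8171
0b1010010111011 = 1010010111011
→ OR → 1111111111011 = 8187
→ shifted right by 1 → 0111111111101 = 4093

4093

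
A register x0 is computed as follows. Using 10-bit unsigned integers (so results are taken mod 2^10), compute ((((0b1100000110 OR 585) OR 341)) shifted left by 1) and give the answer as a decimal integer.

0b1100000110 = 1100000110
585 = 1001001001
→ OR → 1101001111 = 847
341 = 0101010101
→ OR → 1101011111 = 863
→ shifted left by 1 (mod 2^10) → 1010111110 = 702

702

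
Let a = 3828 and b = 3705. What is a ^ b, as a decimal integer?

141

3828 = 111011110100
3705 = 111001111001
XOR → 000010001101 = 141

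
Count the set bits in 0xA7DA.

10

0xA7DA = 1010011111011010
Count the 1s: 1 + 1 + 1 + 1 + 1 + 1 + 1 + 1 + 1 + 1 = 10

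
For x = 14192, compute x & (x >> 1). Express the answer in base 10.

4912

x = 11011101110000 = 14192
x>>1 = 01101110111000
AND  = 01001100110000 = 4912
(x & (x >> 1) has a 1 wherever x has two consecutive 1 bits.)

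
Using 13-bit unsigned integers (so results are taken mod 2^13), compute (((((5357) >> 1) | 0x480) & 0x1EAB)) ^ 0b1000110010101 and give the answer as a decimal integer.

5357 = 1010011101101
→ >> 1 → 0101001110110 = 2678
0x480 = 0010010000000
→ | → 0111011110110 = 3830
0x1EAB = 1111010101011
→ & → 0111010100010 = 3746
0b1000110010101 = 1000110010101
→ ^ → 1111100110111 = 7991

7991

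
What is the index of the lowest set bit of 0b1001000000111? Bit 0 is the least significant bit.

0b1001000000111 = 1001000000111
Trailing zeros: 0, so the lowest set bit is bit 0 (value 1).

0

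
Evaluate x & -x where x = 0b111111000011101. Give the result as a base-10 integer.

1

x = 111111000011101 = 32285
-x (two's complement) = …000000111100011
AND   = 000000000000001 = 1
(x & -x isolates the lowest set bit of x.)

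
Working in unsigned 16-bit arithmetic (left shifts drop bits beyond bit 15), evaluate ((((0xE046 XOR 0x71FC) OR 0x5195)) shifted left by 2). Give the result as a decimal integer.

18172

0xE046 = 1110000001000110
0x71FC = 0111000111111100
→ XOR → 1001000110111010 = 37306
0x5195 = 0101000110010101
→ OR → 1101000110111111 = 53695
→ shifted left by 2 (mod 2^16) → 0100011011111100 = 18172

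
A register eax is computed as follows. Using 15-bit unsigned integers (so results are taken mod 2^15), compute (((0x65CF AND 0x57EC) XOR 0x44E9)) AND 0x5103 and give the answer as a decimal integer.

0x65CF = 110010111001111
0x57EC = 101011111101100
→ AND → 100010111001100 = 17868
0x44E9 = 100010011101001
→ XOR → 000000100100101 = 293
0x5103 = 101000100000011
→ AND → 000000100000001 = 257

257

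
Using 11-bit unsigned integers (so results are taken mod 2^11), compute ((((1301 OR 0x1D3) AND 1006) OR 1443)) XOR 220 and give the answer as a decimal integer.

1339

1301 = 10100010101
0x1D3 = 00111010011
→ OR → 10111010111 = 1495
1006 = 01111101110
→ AND → 00111000110 = 454
1443 = 10110100011
→ OR → 10111100111 = 1511
220 = 00011011100
→ XOR → 10100111011 = 1339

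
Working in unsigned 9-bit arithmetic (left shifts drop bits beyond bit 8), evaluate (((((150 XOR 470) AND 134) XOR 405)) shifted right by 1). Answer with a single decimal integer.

202

150 = 010010110
470 = 111010110
→ XOR → 101000000 = 320
134 = 010000110
→ AND → 000000000 = 0
405 = 110010101
→ XOR → 110010101 = 405
→ shifted right by 1 → 011001010 = 202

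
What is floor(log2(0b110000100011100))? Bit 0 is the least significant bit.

14

0b110000100011100 = 110000100011100
The topmost 1 is at position 14 (since 2^14 = 16384 ≤ 24860 < 32768).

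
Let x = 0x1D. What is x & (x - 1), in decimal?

x = 11101 = 29
x - 1 = 11100
AND   = 11100 = 28
(x & (x - 1) clears the lowest set bit of x.)

28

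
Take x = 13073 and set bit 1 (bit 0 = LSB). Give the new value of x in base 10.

13075

x = 11001100010001
bit 1 is currently 0; set it via x | (1 << 1) = x | 2
→ 11001100010011 = 13075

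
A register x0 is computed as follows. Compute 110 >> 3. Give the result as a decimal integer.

110 = 1101110
shift right by 3 → 0001101 = 13
(equivalently, floor(110 / 8))

13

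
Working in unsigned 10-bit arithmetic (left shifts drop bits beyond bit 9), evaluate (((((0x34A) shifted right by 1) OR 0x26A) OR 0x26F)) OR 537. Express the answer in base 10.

0x34A = 1101001010
→ shifted right by 1 → 0110100101 = 421
0x26A = 1001101010
→ OR → 1111101111 = 1007
0x26F = 1001101111
→ OR → 1111101111 = 1007
537 = 1000011001
→ OR → 1111111111 = 1023

1023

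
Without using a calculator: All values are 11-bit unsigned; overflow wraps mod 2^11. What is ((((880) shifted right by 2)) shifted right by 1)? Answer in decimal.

110

880 = 01101110000
→ shifted right by 2 → 00011011100 = 220
→ shifted right by 1 → 00001101110 = 110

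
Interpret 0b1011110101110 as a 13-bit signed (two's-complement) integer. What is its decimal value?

pattern = 1011110101110 (MSB is 1 ⇒ negative)
Invert: 0100001010001, add 1 → 0100001010010 = 2130, so the value is -2130.
(Equivalently: 6062 - 2^13 = 6062 - 8192 = -2130.)

-2130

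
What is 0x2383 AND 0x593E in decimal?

0x2383 = 010001110000011
0x593E = 101100100111110
AND → 000000100000010 = 258

258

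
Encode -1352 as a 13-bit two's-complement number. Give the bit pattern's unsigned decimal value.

6840

1352 in 13 bits: 0010101001000
Invert: 1101010110111
Add 1:  1101010111000 = 6840
(Check: 2^13 - 1352 = 8192 - 1352 = 6840.)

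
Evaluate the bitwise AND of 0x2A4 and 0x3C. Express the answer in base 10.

0x2A4 = 1010100100
0x3C = 0000111100
AND → 0000100100 = 36

36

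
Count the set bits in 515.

3

515 = 1000000011
Count the 1s: 1 + 1 + 1 = 3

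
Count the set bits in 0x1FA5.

9

0x1FA5 = 1111110100101
Count the 1s: 1 + 1 + 1 + 1 + 1 + 1 + 1 + 1 + 1 = 9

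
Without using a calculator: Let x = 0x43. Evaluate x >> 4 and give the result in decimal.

4

0x43 = 1000011
shift right by 4 → 0000100 = 4
(equivalently, floor(67 / 16))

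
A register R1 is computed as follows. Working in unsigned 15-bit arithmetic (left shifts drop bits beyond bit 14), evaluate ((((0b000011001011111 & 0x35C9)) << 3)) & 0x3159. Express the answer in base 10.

0b000011001011111 = 000011001011111
0x35C9 = 011010111001001
→ & → 000010001001001 = 1097
→ << 3 (mod 2^15) → 010001001001000 = 8776
0x3159 = 011000101011001
→ & → 010000001001000 = 8264

8264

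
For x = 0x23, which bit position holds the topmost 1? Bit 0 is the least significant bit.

0x23 = 100011
The topmost 1 is at position 5 (since 2^5 = 32 ≤ 35 < 64).

5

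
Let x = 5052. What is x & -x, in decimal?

4

x = 1001110111100 = 5052
-x (two's complement) = …0110001000100
AND   = 0000000000100 = 4
(x & -x isolates the lowest set bit of x.)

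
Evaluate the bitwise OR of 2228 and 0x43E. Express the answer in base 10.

2228 = 100010110100
0x43E = 010000111110
 OR → 110010111110 = 3262

3262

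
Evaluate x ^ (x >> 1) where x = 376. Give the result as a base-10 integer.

x = 101111000 = 376
x>>1 = 010111100
XOR  = 111000100 = 452
(x ^ (x >> 1) gives the standard binary-reflected Gray code of x.)

452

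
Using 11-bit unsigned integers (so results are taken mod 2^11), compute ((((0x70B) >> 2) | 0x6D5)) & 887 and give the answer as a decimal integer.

0x70B = 11100001011
→ >> 2 → 00111000010 = 450
0x6D5 = 11011010101
→ | → 11111010111 = 2007
887 = 01101110111
→ & → 01101010111 = 855

855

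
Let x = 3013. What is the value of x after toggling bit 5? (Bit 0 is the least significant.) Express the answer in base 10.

x = 101111000101
bit 5 is currently 0; toggle it via x ^ (1 << 5) = x ^ 32
→ 101111100101 = 3045

3045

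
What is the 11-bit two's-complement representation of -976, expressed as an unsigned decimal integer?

976 in 11 bits: 01111010000
Invert: 10000101111
Add 1:  10000110000 = 1072
(Check: 2^11 - 976 = 2048 - 976 = 1072.)

1072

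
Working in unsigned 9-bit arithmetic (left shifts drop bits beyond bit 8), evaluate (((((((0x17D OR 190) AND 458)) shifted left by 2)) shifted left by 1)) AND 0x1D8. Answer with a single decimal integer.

80

0x17D = 101111101
190 = 010111110
→ OR → 111111111 = 511
458 = 111001010
→ AND → 111001010 = 458
→ shifted left by 2 (mod 2^9) → 100101000 = 296
→ shifted left by 1 (mod 2^9) → 001010000 = 80
0x1D8 = 111011000
→ AND → 001010000 = 80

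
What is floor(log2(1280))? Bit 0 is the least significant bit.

1280 = 10100000000
The topmost 1 is at position 10 (since 2^10 = 1024 ≤ 1280 < 2048).

10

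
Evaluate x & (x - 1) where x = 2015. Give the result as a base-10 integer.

2014

x = 11111011111 = 2015
x - 1 = 11111011110
AND   = 11111011110 = 2014
(x & (x - 1) clears the lowest set bit of x.)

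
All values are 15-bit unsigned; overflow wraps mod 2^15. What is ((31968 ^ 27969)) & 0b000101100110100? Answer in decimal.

288

31968 = 111110011100000
27969 = 110110101000001
→ ^ → 001000110100001 = 4513
0b000101100110100 = 000101100110100
→ & → 000000100100000 = 288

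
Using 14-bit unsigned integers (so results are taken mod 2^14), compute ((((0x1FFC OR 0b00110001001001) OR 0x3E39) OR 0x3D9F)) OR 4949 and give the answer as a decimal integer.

0x1FFC = 01111111111100
0b00110001001001 = 00110001001001
→ OR → 01111111111101 = 8189
0x3E39 = 11111000111001
→ OR → 11111111111101 = 16381
0x3D9F = 11110110011111
→ OR → 11111111111111 = 16383
4949 = 01001101010101
→ OR → 11111111111111 = 16383

16383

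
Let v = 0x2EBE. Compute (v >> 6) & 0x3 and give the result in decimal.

2

v = 10111010111110
Shift right by 6: 10111010
Mask low 2 bits: 10 = 2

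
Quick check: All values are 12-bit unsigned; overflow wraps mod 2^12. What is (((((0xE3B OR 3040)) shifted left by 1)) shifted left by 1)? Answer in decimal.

0xE3B = 111000111011
3040 = 101111100000
→ OR → 111111111011 = 4091
→ shifted left by 1 (mod 2^12) → 111111110110 = 4086
→ shifted left by 1 (mod 2^12) → 111111101100 = 4076

4076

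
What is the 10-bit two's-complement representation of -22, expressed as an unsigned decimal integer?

1002

22 in 10 bits: 0000010110
Invert: 1111101001
Add 1:  1111101010 = 1002
(Check: 2^10 - 22 = 1024 - 22 = 1002.)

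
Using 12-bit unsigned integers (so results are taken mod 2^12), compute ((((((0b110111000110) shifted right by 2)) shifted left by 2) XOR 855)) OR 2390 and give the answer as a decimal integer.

0b110111000110 = 110111000110
→ shifted right by 2 → 001101110001 = 881
→ shifted left by 2 (mod 2^12) → 110111000100 = 3524
855 = 001101010111
→ XOR → 111010010011 = 3731
2390 = 100101010110
→ OR → 111111010111 = 4055

4055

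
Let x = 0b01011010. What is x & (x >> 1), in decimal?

8

x = 1011010 = 90
x>>1 = 0101101
AND  = 0001000 = 8
(x & (x >> 1) has a 1 wherever x has two consecutive 1 bits.)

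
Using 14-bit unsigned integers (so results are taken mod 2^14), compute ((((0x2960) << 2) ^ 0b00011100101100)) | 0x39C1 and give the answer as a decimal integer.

0x2960 = 10100101100000
→ << 2 (mod 2^14) → 10010110000000 = 9600
0b00011100101100 = 00011100101100
→ ^ → 10001010101100 = 8876
0x39C1 = 11100111000001
→ | → 11101111101101 = 15341

15341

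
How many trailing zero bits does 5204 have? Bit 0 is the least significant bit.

2

5204 = 1010001010100
Trailing zeros: 2, so the lowest set bit is bit 2 (value 4).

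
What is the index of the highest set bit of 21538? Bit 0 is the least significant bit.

14

21538 = 101010000100010
The topmost 1 is at position 14 (since 2^14 = 16384 ≤ 21538 < 32768).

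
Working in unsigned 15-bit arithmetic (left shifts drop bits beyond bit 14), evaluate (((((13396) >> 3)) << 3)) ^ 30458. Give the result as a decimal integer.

17066

13396 = 011010001010100
→ >> 3 → 000011010001010 = 1674
→ << 3 (mod 2^15) → 011010001010000 = 13392
30458 = 111011011111010
→ ^ → 100001010101010 = 17066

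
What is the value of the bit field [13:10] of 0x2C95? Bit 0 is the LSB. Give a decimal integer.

11

v = 10110010010101
Shift right by 10: 1011
Mask low 4 bits: 1011 = 11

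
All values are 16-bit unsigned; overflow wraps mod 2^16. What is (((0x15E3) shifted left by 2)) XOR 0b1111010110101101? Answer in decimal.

41505

0x15E3 = 0001010111100011
→ shifted left by 2 (mod 2^16) → 0101011110001100 = 22412
0b1111010110101101 = 1111010110101101
→ XOR → 1010001000100001 = 41505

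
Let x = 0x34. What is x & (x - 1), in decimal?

x = 110100 = 52
x - 1 = 110011
AND   = 110000 = 48
(x & (x - 1) clears the lowest set bit of x.)

48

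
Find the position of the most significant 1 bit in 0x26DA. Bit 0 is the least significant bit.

13

0x26DA = 10011011011010
The topmost 1 is at position 13 (since 2^13 = 8192 ≤ 9946 < 16384).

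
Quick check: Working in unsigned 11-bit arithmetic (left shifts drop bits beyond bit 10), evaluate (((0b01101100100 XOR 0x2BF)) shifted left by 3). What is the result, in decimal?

0b01101100100 = 01101100100
0x2BF = 01010111111
→ XOR → 00111011011 = 475
→ shifted left by 3 (mod 2^11) → 11011011000 = 1752

1752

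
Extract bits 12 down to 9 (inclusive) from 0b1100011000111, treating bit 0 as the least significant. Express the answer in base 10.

v = 1100011000111
Shift right by 9: 1100
Mask low 4 bits: 1100 = 12

12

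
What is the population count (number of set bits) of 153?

4

153 = 10011001
Count the 1s: 1 + 1 + 1 + 1 = 4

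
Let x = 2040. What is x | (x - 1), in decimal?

2047

x = 11111111000 = 2040
x - 1 = 11111110111
OR    = 11111111111 = 2047
(x | (x - 1) sets all bits below the lowest set bit.)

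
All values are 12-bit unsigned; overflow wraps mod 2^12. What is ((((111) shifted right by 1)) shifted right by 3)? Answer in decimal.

111 = 000001101111
→ shifted right by 1 → 000000110111 = 55
→ shifted right by 3 → 000000000110 = 6

6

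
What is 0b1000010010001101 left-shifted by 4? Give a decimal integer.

x = 00001000010010001101
shift left by 4 → 10000100100011010000 = 542928
(equivalently, 33933 × 2^4 = 33933 × 16)

542928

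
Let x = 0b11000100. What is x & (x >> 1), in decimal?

x = 11000100 = 196
x>>1 = 01100010
AND  = 01000000 = 64
(x & (x >> 1) has a 1 wherever x has two consecutive 1 bits.)

64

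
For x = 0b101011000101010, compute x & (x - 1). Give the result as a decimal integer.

22056

x = 101011000101010 = 22058
x - 1 = 101011000101001
AND   = 101011000101000 = 22056
(x & (x - 1) clears the lowest set bit of x.)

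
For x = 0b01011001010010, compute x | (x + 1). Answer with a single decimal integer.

5715

x = 1011001010010 = 5714
x + 1 = 1011001010011
OR    = 1011001010011 = 5715
(x | (x + 1) sets the lowest cleared bit.)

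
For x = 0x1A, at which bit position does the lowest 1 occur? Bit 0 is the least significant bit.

1

0x1A = 11010
Trailing zeros: 1, so the lowest set bit is bit 1 (value 2).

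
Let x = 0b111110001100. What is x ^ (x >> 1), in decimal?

x = 111110001100 = 3980
x>>1 = 011111000110
XOR  = 100001001010 = 2122
(x ^ (x >> 1) gives the standard binary-reflected Gray code of x.)

2122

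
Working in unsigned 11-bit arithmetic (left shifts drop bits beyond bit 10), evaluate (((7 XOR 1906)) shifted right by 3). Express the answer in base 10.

238

7 = 00000000111
1906 = 11101110010
→ XOR → 11101110101 = 1909
→ shifted right by 3 → 00011101110 = 238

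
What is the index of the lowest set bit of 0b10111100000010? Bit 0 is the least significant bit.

0b10111100000010 = 10111100000010
Trailing zeros: 1, so the lowest set bit is bit 1 (value 2).

1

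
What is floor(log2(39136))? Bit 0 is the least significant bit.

39136 = 1001100011100000
The topmost 1 is at position 15 (since 2^15 = 32768 ≤ 39136 < 65536).

15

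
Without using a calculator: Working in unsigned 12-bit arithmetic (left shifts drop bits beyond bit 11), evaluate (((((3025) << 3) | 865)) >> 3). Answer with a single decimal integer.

3025 = 101111010001
→ << 3 (mod 2^12) → 111010001000 = 3720
865 = 001101100001
→ | → 111111101001 = 4073
→ >> 3 → 000111111101 = 509

509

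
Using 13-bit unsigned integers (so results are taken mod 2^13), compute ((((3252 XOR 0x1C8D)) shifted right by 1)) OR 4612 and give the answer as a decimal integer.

6684

3252 = 0110010110100
0x1C8D = 1110010001101
→ XOR → 1000000111001 = 4153
→ shifted right by 1 → 0100000011100 = 2076
4612 = 1001000000100
→ OR → 1101000011100 = 6684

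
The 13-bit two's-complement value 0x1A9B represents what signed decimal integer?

-1381

pattern = 1101010011011 (MSB is 1 ⇒ negative)
Invert: 0010101100100, add 1 → 0010101100101 = 1381, so the value is -1381.
(Equivalently: 6811 - 2^13 = 6811 - 8192 = -1381.)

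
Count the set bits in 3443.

3443 = 110101110011
Count the 1s: 1 + 1 + 1 + 1 + 1 + 1 + 1 + 1 = 8

8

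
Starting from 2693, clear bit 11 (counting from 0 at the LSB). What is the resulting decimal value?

645

x = 101010000101
bit 11 is currently 1; clear it via x & ~(1 << 11) = x & ~2048
→ 001010000101 = 645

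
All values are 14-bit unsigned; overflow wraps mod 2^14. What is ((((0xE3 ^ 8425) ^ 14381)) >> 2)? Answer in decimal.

1545

0xE3 = 00000011100011
8425 = 10000011101001
→ ^ → 10000000001010 = 8202
14381 = 11100000101101
→ ^ → 01100000100111 = 6183
→ >> 2 → 00011000001001 = 1545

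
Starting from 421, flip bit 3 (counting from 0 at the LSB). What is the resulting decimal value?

429

x = 0000110100101
bit 3 is currently 0; toggle it via x ^ (1 << 3) = x ^ 8
→ 0000110101101 = 429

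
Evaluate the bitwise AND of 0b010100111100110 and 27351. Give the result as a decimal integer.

10438

a = 010100111100110
27351 = 110101011010111
AND → 010100011000110 = 10438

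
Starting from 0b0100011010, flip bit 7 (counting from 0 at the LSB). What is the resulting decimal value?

410

x = 0100011010
bit 7 is currently 0; toggle it via x ^ (1 << 7) = x ^ 128
→ 0110011010 = 410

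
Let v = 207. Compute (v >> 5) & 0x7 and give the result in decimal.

v = 011001111
Shift right by 5: 0110
Mask low 3 bits: 110 = 6

6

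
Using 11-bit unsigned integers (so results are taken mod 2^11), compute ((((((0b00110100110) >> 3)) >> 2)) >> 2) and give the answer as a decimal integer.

3

0b00110100110 = 00110100110
→ >> 3 → 00000110100 = 52
→ >> 2 → 00000001101 = 13
→ >> 2 → 00000000011 = 3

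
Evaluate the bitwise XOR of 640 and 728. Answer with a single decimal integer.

88

640 = 1010000000
728 = 1011011000
XOR → 0001011000 = 88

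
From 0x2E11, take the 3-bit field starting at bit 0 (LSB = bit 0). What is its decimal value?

v = 10111000010001
Shift right by 0: 10111000010001
Mask low 3 bits: 001 = 1

1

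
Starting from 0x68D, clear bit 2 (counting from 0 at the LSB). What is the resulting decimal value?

x = 11010001101
bit 2 is currently 1; clear it via x & ~(1 << 2) = x & ~4
→ 11010001001 = 1673

1673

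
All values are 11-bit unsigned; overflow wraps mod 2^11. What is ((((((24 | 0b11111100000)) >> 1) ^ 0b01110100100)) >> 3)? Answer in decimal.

11

24 = 00000011000
0b11111100000 = 11111100000
→ | → 11111111000 = 2040
→ >> 1 → 01111111100 = 1020
0b01110100100 = 01110100100
→ ^ → 00001011000 = 88
→ >> 3 → 00000001011 = 11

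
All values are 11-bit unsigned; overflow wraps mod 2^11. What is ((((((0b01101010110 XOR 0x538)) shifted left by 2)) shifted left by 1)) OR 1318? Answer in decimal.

1910

0b01101010110 = 01101010110
0x538 = 10100111000
→ XOR → 11001101110 = 1646
→ shifted left by 2 (mod 2^11) → 00110111000 = 440
→ shifted left by 1 (mod 2^11) → 01101110000 = 880
1318 = 10100100110
→ OR → 11101110110 = 1910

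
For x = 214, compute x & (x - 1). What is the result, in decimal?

x = 11010110 = 214
x - 1 = 11010101
AND   = 11010100 = 212
(x & (x - 1) clears the lowest set bit of x.)

212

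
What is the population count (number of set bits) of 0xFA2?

0xFA2 = 111110100010
Count the 1s: 1 + 1 + 1 + 1 + 1 + 1 + 1 = 7

7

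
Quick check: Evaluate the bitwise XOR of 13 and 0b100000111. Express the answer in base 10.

266

13 = 000001101
b = 100000111
XOR → 100001010 = 266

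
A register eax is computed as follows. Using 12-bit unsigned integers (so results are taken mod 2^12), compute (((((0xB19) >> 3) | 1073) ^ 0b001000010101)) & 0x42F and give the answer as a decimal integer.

1062

0xB19 = 101100011001
→ >> 3 → 000101100011 = 355
1073 = 010000110001
→ | → 010101110011 = 1395
0b001000010101 = 001000010101
→ ^ → 011101100110 = 1894
0x42F = 010000101111
→ & → 010000100110 = 1062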